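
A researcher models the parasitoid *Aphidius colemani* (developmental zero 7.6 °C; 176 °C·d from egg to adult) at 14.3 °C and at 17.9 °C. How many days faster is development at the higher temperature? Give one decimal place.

9.2 days

At 14.3 °C: 176 / (14.3 − 7.6) = 176 / 6.7 = 26.269 d.
At 17.9 °C: 176 / (17.9 − 7.6) = 176 / 10.3 = 17.087 d.
Difference = |26.269 − 17.087| = 9.181 ≈ 9.2 days.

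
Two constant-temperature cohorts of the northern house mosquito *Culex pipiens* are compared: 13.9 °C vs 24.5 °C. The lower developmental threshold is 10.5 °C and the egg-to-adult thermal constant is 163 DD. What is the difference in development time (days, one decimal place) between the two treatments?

36.3 days

At 13.9 °C: 163 / (13.9 − 10.5) = 163 / 3.4 = 47.941 d.
At 24.5 °C: 163 / (24.5 − 10.5) = 163 / 14.0 = 11.643 d.
Difference = |47.941 − 11.643| = 36.298 ≈ 36.3 days.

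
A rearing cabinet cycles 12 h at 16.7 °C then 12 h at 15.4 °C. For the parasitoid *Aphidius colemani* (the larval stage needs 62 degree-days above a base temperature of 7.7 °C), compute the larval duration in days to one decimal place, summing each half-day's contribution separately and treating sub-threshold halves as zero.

Day half: max(0, 16.7 − 7.7) × 0.5 = 9.0 × 0.5 = 4.50 DD.
Night half: max(0, 15.4 − 7.7) × 0.5 = 7.7 × 0.5 = 3.85 DD.
Per 24 h: 8.35 DD/day.
Duration = 62 / 8.35 = 7.425 ≈ 7.4 days.

7.4 days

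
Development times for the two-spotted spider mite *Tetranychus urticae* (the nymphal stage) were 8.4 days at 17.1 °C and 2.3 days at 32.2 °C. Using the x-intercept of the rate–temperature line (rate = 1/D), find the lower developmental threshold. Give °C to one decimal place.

11.4 °C

Equal thermal constants: D₁(T₁ − T_b) = D₂(T₂ − T_b).
8.4·(17.1 − T_b) = 2.3·(32.2 − T_b)
T_b = (8.4·17.1 − 2.3·32.2) / (8.4 − 2.3) = 69.58 / 6.1 = 11.407 °C ≈ 11.4 °C.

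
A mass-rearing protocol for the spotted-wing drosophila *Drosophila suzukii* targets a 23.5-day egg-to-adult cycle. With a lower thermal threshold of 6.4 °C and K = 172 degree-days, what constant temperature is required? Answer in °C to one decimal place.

13.7 °C

Required daily accumulation = 172 / 23.5 = 7.319 DD/day.
T = T_base + 7.319 = 6.4 + 7.319 = 13.719 ≈ 13.7 °C.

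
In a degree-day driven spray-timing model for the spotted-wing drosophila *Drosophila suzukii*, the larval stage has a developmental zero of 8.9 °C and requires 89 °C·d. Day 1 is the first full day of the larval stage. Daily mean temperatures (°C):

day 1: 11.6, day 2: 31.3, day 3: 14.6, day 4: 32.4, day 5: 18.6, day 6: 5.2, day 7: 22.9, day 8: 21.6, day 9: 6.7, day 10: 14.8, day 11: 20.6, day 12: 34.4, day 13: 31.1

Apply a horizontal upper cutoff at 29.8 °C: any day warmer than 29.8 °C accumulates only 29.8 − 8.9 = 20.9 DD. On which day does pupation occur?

Daily DD above 8.9 °C (capped at 20.9): 2.7, 20.9, 5.7, 20.9, 9.7, 0.0, 14.0, 12.7, 0.0, 5.9, 11.7, 20.9, 20.9.
Cumulative: 2.7, 23.6, 29.3, 50.2, 59.9, 59.9, 73.9, 86.6, 86.6, 92.5, 104.2, 125.1, 146.0.
The total first reaches 89 DD on day 10.

day 10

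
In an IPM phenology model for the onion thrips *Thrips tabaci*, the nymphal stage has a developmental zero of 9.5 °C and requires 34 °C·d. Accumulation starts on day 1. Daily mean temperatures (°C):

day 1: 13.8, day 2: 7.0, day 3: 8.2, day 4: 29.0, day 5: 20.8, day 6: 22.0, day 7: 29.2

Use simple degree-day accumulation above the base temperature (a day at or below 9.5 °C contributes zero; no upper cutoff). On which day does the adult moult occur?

Daily DD above 9.5 °C: 4.3, 0.0, 0.0, 19.5, 11.3, 12.5, 19.7.
Cumulative: 4.3, 4.3, 4.3, 23.8, 35.1, 47.6, 67.3.
The total first reaches 34 DD on day 5.

day 5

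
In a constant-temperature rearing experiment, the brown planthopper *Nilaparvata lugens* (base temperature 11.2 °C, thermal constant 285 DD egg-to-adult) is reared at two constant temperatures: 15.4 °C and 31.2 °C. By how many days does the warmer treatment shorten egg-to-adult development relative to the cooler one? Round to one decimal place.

53.6 days

At 15.4 °C: 285 / (15.4 − 11.2) = 285 / 4.2 = 67.857 d.
At 31.2 °C: 285 / (31.2 − 11.2) = 285 / 20.0 = 14.250 d.
Difference = |67.857 − 14.250| = 53.607 ≈ 53.6 days.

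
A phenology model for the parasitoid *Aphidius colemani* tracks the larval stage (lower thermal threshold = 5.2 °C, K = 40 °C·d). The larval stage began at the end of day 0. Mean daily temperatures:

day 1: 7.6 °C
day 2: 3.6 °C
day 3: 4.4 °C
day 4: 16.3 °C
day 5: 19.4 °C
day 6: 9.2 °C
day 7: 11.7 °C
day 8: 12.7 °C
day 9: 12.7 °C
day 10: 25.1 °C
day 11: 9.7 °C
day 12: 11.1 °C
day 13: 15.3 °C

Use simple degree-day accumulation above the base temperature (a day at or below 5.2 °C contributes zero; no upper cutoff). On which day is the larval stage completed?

day 8

Daily DD above 5.2 °C: 2.4, 0.0, 0.0, 11.1, 14.2, 4.0, 6.5, 7.5, 7.5, 19.9, 4.5, 5.9, 10.1.
Cumulative: 2.4, 2.4, 2.4, 13.5, 27.7, 31.7, 38.2, 45.7, 53.2, 73.1, 77.6, 83.5, 93.6.
The total first reaches 40 DD on day 8.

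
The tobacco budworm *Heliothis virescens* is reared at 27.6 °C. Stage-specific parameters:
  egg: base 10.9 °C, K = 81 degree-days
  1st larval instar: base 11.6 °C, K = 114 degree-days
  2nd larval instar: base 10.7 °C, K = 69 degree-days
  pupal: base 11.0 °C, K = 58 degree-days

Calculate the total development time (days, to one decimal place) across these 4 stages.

egg: 81 / (27.6 − 10.9) = 81 / 16.7 = 4.850 d.
1st larval instar: 114 / (27.6 − 11.6) = 114 / 16.0 = 7.125 d.
2nd larval instar: 69 / (27.6 − 10.7) = 69 / 16.9 = 4.083 d.
pupal: 58 / (27.6 − 11.0) = 58 / 16.6 = 3.494 d.
Sum = 19.552 ≈ 19.6 days.

19.6 days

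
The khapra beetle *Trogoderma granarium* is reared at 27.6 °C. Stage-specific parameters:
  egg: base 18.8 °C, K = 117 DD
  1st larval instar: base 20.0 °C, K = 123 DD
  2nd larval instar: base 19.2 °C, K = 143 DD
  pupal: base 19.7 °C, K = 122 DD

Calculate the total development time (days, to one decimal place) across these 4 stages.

egg: 117 / (27.6 − 18.8) = 117 / 8.8 = 13.295 d.
1st larval instar: 123 / (27.6 − 20.0) = 123 / 7.6 = 16.184 d.
2nd larval instar: 143 / (27.6 − 19.2) = 143 / 8.4 = 17.024 d.
pupal: 122 / (27.6 − 19.7) = 122 / 7.9 = 15.443 d.
Sum = 61.947 ≈ 61.9 days.

61.9 days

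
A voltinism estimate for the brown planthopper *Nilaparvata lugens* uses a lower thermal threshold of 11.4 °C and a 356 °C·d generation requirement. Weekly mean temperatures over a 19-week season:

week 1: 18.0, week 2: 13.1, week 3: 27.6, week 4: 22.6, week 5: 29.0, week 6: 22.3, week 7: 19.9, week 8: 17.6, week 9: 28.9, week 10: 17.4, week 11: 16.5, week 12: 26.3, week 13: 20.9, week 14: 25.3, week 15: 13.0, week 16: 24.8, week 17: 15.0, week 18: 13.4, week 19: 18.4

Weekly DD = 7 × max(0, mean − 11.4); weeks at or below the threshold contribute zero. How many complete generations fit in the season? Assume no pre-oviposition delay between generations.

Weekly DD (7 × max(0, T̄ − 11.4)): 46.2, 11.9, 113.4, 78.4, 123.2, 76.3, 59.5, 43.4, 122.5, 42.0, 35.7, 104.3, 66.5, 97.3, 11.2, 93.8, 25.2, 14.0, 49.0.
Season total = 1213.8 DD.
Complete generations = ⌊1213.8 / 356⌋ = 3.

3 generations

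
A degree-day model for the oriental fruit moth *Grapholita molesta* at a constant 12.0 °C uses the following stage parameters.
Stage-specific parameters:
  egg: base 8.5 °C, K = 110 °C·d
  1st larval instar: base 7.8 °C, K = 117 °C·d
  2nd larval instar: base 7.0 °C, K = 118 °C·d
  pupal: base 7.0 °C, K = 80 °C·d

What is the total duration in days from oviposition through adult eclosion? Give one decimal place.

egg: 110 / (12.0 − 8.5) = 110 / 3.5 = 31.429 d.
1st larval instar: 117 / (12.0 − 7.8) = 117 / 4.2 = 27.857 d.
2nd larval instar: 118 / (12.0 − 7.0) = 118 / 5.0 = 23.600 d.
pupal: 80 / (12.0 − 7.0) = 80 / 5.0 = 16.000 d.
Sum = 98.886 ≈ 98.9 days.

98.9 days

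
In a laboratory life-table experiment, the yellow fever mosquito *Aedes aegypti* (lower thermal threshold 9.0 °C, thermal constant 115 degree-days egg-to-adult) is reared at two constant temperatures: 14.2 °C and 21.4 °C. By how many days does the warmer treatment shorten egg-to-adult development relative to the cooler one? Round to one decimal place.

At 14.2 °C: 115 / (14.2 − 9.0) = 115 / 5.2 = 22.115 d.
At 21.4 °C: 115 / (21.4 − 9.0) = 115 / 12.4 = 9.274 d.
Difference = |22.115 − 9.274| = 12.841 ≈ 12.8 days.

12.8 days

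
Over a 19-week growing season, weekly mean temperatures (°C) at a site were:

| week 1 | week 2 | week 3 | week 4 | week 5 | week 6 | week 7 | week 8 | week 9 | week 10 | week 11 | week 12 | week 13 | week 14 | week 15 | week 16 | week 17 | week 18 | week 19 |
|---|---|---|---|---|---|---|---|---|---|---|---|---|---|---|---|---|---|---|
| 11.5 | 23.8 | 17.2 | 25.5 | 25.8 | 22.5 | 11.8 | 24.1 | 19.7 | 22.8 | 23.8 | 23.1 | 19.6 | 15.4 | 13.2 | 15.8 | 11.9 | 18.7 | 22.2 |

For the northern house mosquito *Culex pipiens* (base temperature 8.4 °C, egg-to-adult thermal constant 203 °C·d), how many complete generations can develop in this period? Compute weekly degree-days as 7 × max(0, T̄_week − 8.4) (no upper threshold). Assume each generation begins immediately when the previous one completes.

Weekly DD (7 × max(0, T̄ − 8.4)): 21.7, 107.8, 61.6, 119.7, 121.8, 98.7, 23.8, 109.9, 79.1, 100.8, 107.8, 102.9, 78.4, 49.0, 33.6, 51.8, 24.5, 72.1, 96.6.
Season total = 1461.6 DD.
Complete generations = ⌊1461.6 / 203⌋ = 7.

7 generations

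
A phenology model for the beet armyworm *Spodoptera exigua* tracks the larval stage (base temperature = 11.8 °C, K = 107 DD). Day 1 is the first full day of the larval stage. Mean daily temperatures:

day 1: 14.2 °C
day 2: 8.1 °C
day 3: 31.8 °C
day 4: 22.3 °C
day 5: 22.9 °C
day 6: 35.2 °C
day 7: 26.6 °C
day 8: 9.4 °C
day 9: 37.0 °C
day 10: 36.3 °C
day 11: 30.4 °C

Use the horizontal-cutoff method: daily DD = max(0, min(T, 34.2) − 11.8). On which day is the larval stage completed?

Daily DD above 11.8 °C (capped at 22.4): 2.4, 0.0, 20.0, 10.5, 11.1, 22.4, 14.8, 0.0, 22.4, 22.4, 18.6.
Cumulative: 2.4, 2.4, 22.4, 32.9, 44.0, 66.4, 81.2, 81.2, 103.6, 126.0, 144.6.
The total first reaches 107 DD on day 10.

day 10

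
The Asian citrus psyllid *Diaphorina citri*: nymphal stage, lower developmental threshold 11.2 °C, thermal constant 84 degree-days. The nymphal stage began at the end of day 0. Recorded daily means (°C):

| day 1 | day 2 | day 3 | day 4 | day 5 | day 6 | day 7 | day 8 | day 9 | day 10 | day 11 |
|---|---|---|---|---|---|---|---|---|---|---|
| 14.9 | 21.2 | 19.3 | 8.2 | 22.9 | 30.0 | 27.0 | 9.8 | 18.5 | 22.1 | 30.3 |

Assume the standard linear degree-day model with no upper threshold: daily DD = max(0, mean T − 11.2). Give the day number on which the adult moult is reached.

day 10

Daily DD above 11.2 °C: 3.7, 10.0, 8.1, 0.0, 11.7, 18.8, 15.8, 0.0, 7.3, 10.9, 19.1.
Cumulative: 3.7, 13.7, 21.8, 21.8, 33.5, 52.3, 68.1, 68.1, 75.4, 86.3, 105.4.
The total first reaches 84 DD on day 10.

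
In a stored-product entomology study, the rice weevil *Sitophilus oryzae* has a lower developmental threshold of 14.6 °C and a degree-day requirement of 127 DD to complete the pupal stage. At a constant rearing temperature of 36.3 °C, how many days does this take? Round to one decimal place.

Daily accumulation = 36.3 − 14.6 = 21.7 DD/day.
Duration = 127 / 21.7 = 5.853 ≈ 5.9 days.

5.9 days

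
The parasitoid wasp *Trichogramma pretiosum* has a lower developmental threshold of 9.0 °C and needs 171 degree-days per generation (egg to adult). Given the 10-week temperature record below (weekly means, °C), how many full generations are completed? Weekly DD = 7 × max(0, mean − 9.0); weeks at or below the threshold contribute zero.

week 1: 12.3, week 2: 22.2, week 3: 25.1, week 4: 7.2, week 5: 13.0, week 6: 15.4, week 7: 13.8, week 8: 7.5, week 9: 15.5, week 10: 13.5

2 generations

Weekly DD (7 × max(0, T̄ − 9.0)): 23.1, 92.4, 112.7, 0.0, 28.0, 44.8, 33.6, 0.0, 45.5, 31.5.
Season total = 411.6 DD.
Complete generations = ⌊411.6 / 171⌋ = 2.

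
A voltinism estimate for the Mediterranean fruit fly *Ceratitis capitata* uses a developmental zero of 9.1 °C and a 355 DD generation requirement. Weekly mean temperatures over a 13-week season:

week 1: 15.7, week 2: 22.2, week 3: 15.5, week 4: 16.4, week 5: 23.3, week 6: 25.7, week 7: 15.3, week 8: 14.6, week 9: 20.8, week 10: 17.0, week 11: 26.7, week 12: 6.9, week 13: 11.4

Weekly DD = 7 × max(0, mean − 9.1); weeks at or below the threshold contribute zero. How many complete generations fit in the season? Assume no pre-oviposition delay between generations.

2 generations

Weekly DD (7 × max(0, T̄ − 9.1)): 46.2, 91.7, 44.8, 51.1, 99.4, 116.2, 43.4, 38.5, 81.9, 55.3, 123.2, 0.0, 16.1.
Season total = 807.8 DD.
Complete generations = ⌊807.8 / 355⌋ = 2.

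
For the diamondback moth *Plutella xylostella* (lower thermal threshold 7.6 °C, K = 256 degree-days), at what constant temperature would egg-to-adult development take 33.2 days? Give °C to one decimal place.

Required daily accumulation = 256 / 33.2 = 7.711 DD/day.
T = T_base + 7.711 = 7.6 + 7.711 = 15.311 ≈ 15.3 °C.

15.3 °C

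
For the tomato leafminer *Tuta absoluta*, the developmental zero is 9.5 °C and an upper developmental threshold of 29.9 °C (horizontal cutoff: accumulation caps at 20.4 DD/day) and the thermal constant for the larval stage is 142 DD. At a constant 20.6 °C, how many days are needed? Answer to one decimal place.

12.8 days

Daily accumulation = 20.6 − 9.5 = 11.1 DD/day.
Duration = 142 / 11.1 = 12.793 ≈ 12.8 days.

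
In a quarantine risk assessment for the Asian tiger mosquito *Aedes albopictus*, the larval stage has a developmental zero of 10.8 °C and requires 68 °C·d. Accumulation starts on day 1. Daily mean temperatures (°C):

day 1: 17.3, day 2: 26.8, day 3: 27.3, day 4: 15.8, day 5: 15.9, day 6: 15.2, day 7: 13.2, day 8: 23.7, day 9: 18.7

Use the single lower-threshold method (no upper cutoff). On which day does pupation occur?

day 8

Daily DD above 10.8 °C: 6.5, 16.0, 16.5, 5.0, 5.1, 4.4, 2.4, 12.9, 7.9.
Cumulative: 6.5, 22.5, 39.0, 44.0, 49.1, 53.5, 55.9, 68.8, 76.7.
The total first reaches 68 DD on day 8.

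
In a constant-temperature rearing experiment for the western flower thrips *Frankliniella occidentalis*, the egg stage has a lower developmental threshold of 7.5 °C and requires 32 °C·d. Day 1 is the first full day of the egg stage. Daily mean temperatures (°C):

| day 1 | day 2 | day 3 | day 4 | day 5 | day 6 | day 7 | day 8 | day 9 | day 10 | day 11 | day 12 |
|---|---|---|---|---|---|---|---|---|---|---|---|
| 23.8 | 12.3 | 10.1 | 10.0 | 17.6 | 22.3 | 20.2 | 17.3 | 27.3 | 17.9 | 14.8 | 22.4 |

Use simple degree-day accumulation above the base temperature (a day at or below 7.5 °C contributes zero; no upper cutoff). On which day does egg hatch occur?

Daily DD above 7.5 °C: 16.3, 4.8, 2.6, 2.5, 10.1, 14.8, 12.7, 9.8, 19.8, 10.4, 7.3, 14.9.
Cumulative: 16.3, 21.1, 23.7, 26.2, 36.3, 51.1, 63.8, 73.6, 93.4, 103.8, 111.1, 126.0.
The total first reaches 32 DD on day 5.

day 5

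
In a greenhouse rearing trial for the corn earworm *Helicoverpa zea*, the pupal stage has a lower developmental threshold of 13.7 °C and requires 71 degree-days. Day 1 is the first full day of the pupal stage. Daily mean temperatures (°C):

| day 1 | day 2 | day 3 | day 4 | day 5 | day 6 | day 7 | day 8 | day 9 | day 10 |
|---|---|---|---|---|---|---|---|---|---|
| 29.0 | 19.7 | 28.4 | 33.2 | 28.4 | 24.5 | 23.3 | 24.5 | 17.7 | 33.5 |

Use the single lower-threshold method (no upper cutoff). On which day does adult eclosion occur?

day 6

Daily DD above 13.7 °C: 15.3, 6.0, 14.7, 19.5, 14.7, 10.8, 9.6, 10.8, 4.0, 19.8.
Cumulative: 15.3, 21.3, 36.0, 55.5, 70.2, 81.0, 90.6, 101.4, 105.4, 125.2.
The total first reaches 71 DD on day 6.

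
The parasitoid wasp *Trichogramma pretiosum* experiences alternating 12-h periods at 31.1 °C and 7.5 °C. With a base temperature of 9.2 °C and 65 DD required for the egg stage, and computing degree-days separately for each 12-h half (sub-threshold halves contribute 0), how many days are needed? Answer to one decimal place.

5.9 days

Day half: max(0, 31.1 − 9.2) × 0.5 = 21.9 × 0.5 = 10.95 DD.
Night half: max(0, 7.5 − 9.2) × 0.5 = 0.0 × 0.5 = 0.00 DD.
Per 24 h: 10.95 DD/day.
Duration = 65 / 10.95 = 5.936 ≈ 5.9 days.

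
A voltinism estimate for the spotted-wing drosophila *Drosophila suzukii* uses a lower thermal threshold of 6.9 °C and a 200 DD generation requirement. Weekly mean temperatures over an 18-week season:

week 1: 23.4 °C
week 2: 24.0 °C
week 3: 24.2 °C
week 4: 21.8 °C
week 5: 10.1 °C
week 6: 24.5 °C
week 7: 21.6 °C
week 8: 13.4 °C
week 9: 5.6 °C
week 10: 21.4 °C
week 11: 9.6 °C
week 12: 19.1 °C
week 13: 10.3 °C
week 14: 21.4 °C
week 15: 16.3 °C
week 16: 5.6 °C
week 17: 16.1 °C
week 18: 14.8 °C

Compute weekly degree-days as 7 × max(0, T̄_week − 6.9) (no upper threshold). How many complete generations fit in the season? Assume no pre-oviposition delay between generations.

6 generations

Weekly DD (7 × max(0, T̄ − 6.9)): 115.5, 119.7, 121.1, 104.3, 22.4, 123.2, 102.9, 45.5, 0.0, 101.5, 18.9, 85.4, 23.8, 101.5, 65.8, 0.0, 64.4, 55.3.
Season total = 1271.2 DD.
Complete generations = ⌊1271.2 / 200⌋ = 6.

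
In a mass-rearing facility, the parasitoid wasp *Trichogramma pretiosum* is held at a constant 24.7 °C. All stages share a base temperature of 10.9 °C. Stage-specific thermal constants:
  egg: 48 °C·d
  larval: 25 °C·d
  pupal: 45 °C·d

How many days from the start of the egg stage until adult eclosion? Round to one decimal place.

Daily accumulation at 24.7 °C = 24.7 − 10.9 = 13.8 DD/day.
Total K = 48 + 25 + 45 = 118 DD.
Total duration = 118 / 13.8 = 8.551 ≈ 8.6 days.

8.6 days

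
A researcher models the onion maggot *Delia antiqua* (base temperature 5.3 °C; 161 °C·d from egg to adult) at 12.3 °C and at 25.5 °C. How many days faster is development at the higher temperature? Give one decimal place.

At 12.3 °C: 161 / (12.3 − 5.3) = 161 / 7.0 = 23.000 d.
At 25.5 °C: 161 / (25.5 − 5.3) = 161 / 20.2 = 7.970 d.
Difference = |23.000 − 7.970| = 15.030 ≈ 15.0 days.

15.0 days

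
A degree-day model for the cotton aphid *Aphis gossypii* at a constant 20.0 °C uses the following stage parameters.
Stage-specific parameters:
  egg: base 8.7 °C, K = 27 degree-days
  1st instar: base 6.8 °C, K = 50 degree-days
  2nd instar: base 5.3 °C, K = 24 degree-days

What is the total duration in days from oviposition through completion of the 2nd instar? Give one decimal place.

egg: 27 / (20.0 − 8.7) = 27 / 11.3 = 2.389 d.
1st instar: 50 / (20.0 − 6.8) = 50 / 13.2 = 3.788 d.
2nd instar: 24 / (20.0 − 5.3) = 24 / 14.7 = 1.633 d.
Sum = 7.810 ≈ 7.8 days.

7.8 days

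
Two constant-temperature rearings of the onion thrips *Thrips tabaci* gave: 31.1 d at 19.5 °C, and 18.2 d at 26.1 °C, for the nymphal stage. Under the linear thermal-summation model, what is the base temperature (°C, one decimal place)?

Equal thermal constants: D₁(T₁ − T_b) = D₂(T₂ − T_b).
31.1·(19.5 − T_b) = 18.2·(26.1 − T_b)
T_b = (31.1·19.5 − 18.2·26.1) / (31.1 − 18.2) = 131.43 / 12.9 = 10.188 °C ≈ 10.2 °C.

10.2 °C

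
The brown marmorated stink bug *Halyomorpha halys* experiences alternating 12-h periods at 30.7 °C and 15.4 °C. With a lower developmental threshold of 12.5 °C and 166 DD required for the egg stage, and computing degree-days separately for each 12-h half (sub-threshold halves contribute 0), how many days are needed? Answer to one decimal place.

15.7 days

Day half: max(0, 30.7 − 12.5) × 0.5 = 18.2 × 0.5 = 9.10 DD.
Night half: max(0, 15.4 − 12.5) × 0.5 = 2.9 × 0.5 = 1.45 DD.
Per 24 h: 10.55 DD/day.
Duration = 166 / 10.55 = 15.735 ≈ 15.7 days.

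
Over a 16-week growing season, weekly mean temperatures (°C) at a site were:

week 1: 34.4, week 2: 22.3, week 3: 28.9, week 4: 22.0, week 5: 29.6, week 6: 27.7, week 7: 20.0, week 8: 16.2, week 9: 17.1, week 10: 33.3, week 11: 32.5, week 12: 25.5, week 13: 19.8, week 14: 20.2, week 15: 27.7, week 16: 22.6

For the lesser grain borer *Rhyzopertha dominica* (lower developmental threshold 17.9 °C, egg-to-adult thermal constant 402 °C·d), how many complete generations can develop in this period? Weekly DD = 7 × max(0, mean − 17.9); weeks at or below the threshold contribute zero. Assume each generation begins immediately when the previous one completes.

Weekly DD (7 × max(0, T̄ − 17.9)): 115.5, 30.8, 77.0, 28.7, 81.9, 68.6, 14.7, 0.0, 0.0, 107.8, 102.2, 53.2, 13.3, 16.1, 68.6, 32.9.
Season total = 811.3 DD.
Complete generations = ⌊811.3 / 402⌋ = 2.

2 generations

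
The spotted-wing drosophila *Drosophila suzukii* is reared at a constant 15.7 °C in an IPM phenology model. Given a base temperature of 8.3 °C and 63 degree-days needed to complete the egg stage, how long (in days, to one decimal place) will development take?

Daily accumulation = 15.7 − 8.3 = 7.4 DD/day.
Duration = 63 / 7.4 = 8.514 ≈ 8.5 days.

8.5 days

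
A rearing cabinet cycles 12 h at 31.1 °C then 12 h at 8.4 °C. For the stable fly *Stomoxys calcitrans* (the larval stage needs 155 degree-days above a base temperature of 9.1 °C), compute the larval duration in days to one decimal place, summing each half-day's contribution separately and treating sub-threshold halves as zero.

Day half: max(0, 31.1 − 9.1) × 0.5 = 22.0 × 0.5 = 11.00 DD.
Night half: max(0, 8.4 − 9.1) × 0.5 = 0.0 × 0.5 = 0.00 DD.
Per 24 h: 11.00 DD/day.
Duration = 155 / 11.00 = 14.091 ≈ 14.1 days.

14.1 days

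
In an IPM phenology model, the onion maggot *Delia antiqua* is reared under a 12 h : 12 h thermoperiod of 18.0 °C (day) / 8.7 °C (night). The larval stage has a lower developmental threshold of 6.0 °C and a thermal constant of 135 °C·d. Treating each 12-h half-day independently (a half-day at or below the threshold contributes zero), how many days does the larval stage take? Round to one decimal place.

18.4 days

Day half: max(0, 18.0 − 6.0) × 0.5 = 12.0 × 0.5 = 6.00 DD.
Night half: max(0, 8.7 − 6.0) × 0.5 = 2.7 × 0.5 = 1.35 DD.
Per 24 h: 7.35 DD/day.
Duration = 135 / 7.35 = 18.367 ≈ 18.4 days.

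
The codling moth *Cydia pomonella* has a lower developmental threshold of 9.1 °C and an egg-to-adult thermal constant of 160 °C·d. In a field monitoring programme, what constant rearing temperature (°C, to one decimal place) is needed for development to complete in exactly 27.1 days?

15.0 °C

Required daily accumulation = 160 / 27.1 = 5.904 DD/day.
T = T_base + 5.904 = 9.1 + 5.904 = 15.004 ≈ 15.0 °C.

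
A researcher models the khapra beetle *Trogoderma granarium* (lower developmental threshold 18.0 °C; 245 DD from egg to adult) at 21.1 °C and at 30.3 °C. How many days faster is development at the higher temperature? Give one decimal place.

At 21.1 °C: 245 / (21.1 − 18.0) = 245 / 3.1 = 79.032 d.
At 30.3 °C: 245 / (30.3 − 18.0) = 245 / 12.3 = 19.919 d.
Difference = |79.032 − 19.919| = 59.114 ≈ 59.1 days.

59.1 days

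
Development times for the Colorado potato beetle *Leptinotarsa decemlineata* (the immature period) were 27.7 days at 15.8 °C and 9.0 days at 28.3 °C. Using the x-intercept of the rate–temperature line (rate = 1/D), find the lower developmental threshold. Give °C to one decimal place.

Under the model K = D·(T − T_b), so D₁·(T₁ − T_b) = D₂·(T₂ − T_b).
27.7·(15.8 − T_b) = 9.0·(28.3 − T_b)
T_b = (27.7·15.8 − 9.0·28.3) / (27.7 − 9.0) = 182.96 / 18.7 = 9.784 °C ≈ 9.8 °C.

9.8 °C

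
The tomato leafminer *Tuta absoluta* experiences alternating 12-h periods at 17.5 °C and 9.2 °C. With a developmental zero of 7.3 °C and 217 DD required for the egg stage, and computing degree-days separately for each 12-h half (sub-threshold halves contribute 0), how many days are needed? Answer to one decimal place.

35.9 days

Day half: max(0, 17.5 − 7.3) × 0.5 = 10.2 × 0.5 = 5.10 DD.
Night half: max(0, 9.2 − 7.3) × 0.5 = 1.9 × 0.5 = 0.95 DD.
Per 24 h: 6.05 DD/day.
Duration = 217 / 6.05 = 35.868 ≈ 35.9 days.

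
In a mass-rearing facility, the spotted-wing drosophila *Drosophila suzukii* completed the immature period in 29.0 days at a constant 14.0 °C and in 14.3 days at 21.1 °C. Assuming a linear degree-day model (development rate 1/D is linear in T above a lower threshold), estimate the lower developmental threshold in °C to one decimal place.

Linear rate model ⇒ the product D·(T − T_b) is constant across temperatures.
29.0·(14.0 − T_b) = 14.3·(21.1 − T_b)
T_b = (29.0·14.0 − 14.3·21.1) / (29.0 − 14.3) = 104.27 / 14.7 = 7.093 °C ≈ 7.1 °C.

7.1 °C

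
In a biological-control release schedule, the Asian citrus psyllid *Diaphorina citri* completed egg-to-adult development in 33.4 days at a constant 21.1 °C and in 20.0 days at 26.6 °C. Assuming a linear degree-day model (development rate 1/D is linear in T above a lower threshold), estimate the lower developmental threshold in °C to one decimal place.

12.9 °C

Under the model K = D·(T − T_b), so D₁·(T₁ − T_b) = D₂·(T₂ − T_b).
33.4·(21.1 − T_b) = 20.0·(26.6 − T_b)
T_b = (33.4·21.1 − 20.0·26.6) / (33.4 − 20.0) = 172.74 / 13.4 = 12.891 °C ≈ 12.9 °C.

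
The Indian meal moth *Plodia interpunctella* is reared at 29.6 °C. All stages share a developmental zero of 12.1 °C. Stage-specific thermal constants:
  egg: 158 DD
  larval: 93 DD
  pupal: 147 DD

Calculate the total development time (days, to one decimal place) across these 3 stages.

22.7 days

Daily accumulation at 29.6 °C = 29.6 − 12.1 = 17.5 DD/day.
Total K = 158 + 93 + 147 = 398 DD.
Total duration = 398 / 17.5 = 22.743 ≈ 22.7 days.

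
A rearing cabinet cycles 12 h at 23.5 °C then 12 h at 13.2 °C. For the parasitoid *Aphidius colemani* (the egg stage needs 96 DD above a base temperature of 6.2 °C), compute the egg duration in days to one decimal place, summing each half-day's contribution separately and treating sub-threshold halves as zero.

7.9 days

Day half: max(0, 23.5 − 6.2) × 0.5 = 17.3 × 0.5 = 8.65 DD.
Night half: max(0, 13.2 − 6.2) × 0.5 = 7.0 × 0.5 = 3.50 DD.
Per 24 h: 12.15 DD/day.
Duration = 96 / 12.15 = 7.901 ≈ 7.9 days.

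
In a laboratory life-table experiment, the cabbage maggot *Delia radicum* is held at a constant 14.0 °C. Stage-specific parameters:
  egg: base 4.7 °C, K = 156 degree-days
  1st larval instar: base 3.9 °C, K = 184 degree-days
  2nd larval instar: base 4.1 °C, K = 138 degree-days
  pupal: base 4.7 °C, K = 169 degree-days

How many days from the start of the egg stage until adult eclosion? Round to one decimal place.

egg: 156 / (14.0 − 4.7) = 156 / 9.3 = 16.774 d.
1st larval instar: 184 / (14.0 − 3.9) = 184 / 10.1 = 18.218 d.
2nd larval instar: 138 / (14.0 − 4.1) = 138 / 9.9 = 13.939 d.
pupal: 169 / (14.0 − 4.7) = 169 / 9.3 = 18.172 d.
Sum = 67.103 ≈ 67.1 days.

67.1 days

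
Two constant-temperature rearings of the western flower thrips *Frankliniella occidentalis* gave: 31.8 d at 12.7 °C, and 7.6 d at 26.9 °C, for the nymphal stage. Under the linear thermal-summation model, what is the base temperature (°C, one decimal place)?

8.2 °C

Linear rate model ⇒ the product D·(T − T_b) is constant across temperatures.
31.8·(12.7 − T_b) = 7.6·(26.9 − T_b)
T_b = (31.8·12.7 − 7.6·26.9) / (31.8 − 7.6) = 199.42 / 24.2 = 8.240 °C ≈ 8.2 °C.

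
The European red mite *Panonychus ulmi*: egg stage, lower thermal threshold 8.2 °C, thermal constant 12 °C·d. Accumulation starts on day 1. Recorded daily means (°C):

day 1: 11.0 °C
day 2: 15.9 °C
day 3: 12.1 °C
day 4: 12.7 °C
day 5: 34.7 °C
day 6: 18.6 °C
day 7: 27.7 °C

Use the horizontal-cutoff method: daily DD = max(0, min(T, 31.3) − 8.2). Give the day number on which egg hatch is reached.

day 3

Daily DD above 8.2 °C (capped at 23.1): 2.8, 7.7, 3.9, 4.5, 23.1, 10.4, 19.5.
Cumulative: 2.8, 10.5, 14.4, 18.9, 42.0, 52.4, 71.9.
The total first reaches 12 DD on day 3.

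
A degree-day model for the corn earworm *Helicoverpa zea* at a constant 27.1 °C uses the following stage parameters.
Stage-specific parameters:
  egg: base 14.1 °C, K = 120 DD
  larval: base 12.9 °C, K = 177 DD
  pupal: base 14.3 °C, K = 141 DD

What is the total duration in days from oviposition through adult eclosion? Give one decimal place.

egg: 120 / (27.1 − 14.1) = 120 / 13.0 = 9.231 d.
larval: 177 / (27.1 − 12.9) = 177 / 14.2 = 12.465 d.
pupal: 141 / (27.1 − 14.3) = 141 / 12.8 = 11.016 d.
Sum = 32.711 ≈ 32.7 days.

32.7 days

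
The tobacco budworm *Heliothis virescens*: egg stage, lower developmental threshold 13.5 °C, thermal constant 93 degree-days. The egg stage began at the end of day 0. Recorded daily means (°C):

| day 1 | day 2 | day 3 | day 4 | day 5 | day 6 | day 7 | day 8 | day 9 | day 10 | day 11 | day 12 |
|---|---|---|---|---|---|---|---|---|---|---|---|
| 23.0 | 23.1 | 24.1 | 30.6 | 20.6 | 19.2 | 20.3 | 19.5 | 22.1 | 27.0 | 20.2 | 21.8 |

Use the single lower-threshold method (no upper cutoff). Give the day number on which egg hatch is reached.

Daily DD above 13.5 °C: 9.5, 9.6, 10.6, 17.1, 7.1, 5.7, 6.8, 6.0, 8.6, 13.5, 6.7, 8.3.
Cumulative: 9.5, 19.1, 29.7, 46.8, 53.9, 59.6, 66.4, 72.4, 81.0, 94.5, 101.2, 109.5.
The total first reaches 93 DD on day 10.

day 10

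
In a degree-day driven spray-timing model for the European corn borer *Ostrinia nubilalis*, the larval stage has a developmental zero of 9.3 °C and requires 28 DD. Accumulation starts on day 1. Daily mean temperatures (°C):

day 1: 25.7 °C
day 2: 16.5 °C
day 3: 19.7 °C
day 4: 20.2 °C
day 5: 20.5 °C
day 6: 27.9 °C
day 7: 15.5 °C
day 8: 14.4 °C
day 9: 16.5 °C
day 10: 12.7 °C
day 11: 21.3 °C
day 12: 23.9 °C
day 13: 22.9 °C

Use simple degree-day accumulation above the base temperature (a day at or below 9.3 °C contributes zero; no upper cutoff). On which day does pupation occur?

day 3

Daily DD above 9.3 °C: 16.4, 7.2, 10.4, 10.9, 11.2, 18.6, 6.2, 5.1, 7.2, 3.4, 12.0, 14.6, 13.6.
Cumulative: 16.4, 23.6, 34.0, 44.9, 56.1, 74.7, 80.9, 86.0, 93.2, 96.6, 108.6, 123.2, 136.8.
The total first reaches 28 DD on day 3.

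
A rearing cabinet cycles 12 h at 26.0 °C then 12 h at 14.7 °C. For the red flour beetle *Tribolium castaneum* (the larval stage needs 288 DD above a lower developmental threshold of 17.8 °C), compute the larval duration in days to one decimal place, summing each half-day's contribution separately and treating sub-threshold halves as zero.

70.2 days

Day half: max(0, 26.0 − 17.8) × 0.5 = 8.2 × 0.5 = 4.10 DD.
Night half: max(0, 14.7 − 17.8) × 0.5 = 0.0 × 0.5 = 0.00 DD.
Per 24 h: 4.10 DD/day.
Duration = 288 / 4.10 = 70.244 ≈ 70.2 days.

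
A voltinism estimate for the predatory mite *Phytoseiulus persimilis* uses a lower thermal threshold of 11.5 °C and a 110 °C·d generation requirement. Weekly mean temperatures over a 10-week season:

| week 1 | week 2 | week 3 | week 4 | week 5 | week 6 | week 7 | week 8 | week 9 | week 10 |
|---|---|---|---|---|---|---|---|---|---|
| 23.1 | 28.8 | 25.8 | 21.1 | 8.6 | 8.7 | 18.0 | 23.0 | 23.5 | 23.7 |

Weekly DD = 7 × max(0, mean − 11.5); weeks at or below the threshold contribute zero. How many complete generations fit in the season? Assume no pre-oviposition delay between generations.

Weekly DD (7 × max(0, T̄ − 11.5)): 81.2, 121.1, 100.1, 67.2, 0.0, 0.0, 45.5, 80.5, 84.0, 85.4.
Season total = 665.0 DD.
Complete generations = ⌊665.0 / 110⌋ = 6.

6 generations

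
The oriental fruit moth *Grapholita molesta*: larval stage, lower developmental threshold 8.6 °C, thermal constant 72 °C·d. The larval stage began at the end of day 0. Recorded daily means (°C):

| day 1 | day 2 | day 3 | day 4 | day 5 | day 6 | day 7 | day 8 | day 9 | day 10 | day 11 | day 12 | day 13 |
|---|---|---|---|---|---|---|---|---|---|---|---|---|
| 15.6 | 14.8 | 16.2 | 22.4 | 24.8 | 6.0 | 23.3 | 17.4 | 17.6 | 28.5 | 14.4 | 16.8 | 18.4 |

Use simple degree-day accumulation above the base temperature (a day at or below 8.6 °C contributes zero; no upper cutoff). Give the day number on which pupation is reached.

day 8

Daily DD above 8.6 °C: 7.0, 6.2, 7.6, 13.8, 16.2, 0.0, 14.7, 8.8, 9.0, 19.9, 5.8, 8.2, 9.8.
Cumulative: 7.0, 13.2, 20.8, 34.6, 50.8, 50.8, 65.5, 74.3, 83.3, 103.2, 109.0, 117.2, 127.0.
The total first reaches 72 DD on day 8.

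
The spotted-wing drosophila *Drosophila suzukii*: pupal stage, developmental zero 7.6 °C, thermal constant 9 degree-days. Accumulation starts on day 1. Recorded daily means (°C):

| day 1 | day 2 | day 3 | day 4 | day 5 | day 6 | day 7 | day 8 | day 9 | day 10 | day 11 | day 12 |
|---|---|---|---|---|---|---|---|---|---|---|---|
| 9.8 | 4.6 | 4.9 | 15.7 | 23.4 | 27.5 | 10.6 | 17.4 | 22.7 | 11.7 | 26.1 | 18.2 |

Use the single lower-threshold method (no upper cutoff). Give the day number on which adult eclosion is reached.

Daily DD above 7.6 °C: 2.2, 0.0, 0.0, 8.1, 15.8, 19.9, 3.0, 9.8, 15.1, 4.1, 18.5, 10.6.
Cumulative: 2.2, 2.2, 2.2, 10.3, 26.1, 46.0, 49.0, 58.8, 73.9, 78.0, 96.5, 107.1.
The total first reaches 9 DD on day 4.

day 4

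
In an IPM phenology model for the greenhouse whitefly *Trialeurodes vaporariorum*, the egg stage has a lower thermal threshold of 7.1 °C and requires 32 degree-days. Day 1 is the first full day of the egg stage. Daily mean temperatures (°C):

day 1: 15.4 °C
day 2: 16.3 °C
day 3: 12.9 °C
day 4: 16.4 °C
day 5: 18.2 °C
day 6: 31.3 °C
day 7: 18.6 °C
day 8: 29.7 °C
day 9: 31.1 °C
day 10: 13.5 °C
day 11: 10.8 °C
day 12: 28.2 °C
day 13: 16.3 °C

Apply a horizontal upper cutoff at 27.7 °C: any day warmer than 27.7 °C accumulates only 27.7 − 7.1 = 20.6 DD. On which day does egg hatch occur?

day 4

Daily DD above 7.1 °C (capped at 20.6): 8.3, 9.2, 5.8, 9.3, 11.1, 20.6, 11.5, 20.6, 20.6, 6.4, 3.7, 20.6, 9.2.
Cumulative: 8.3, 17.5, 23.3, 32.6, 43.7, 64.3, 75.8, 96.4, 117.0, 123.4, 127.1, 147.7, 156.9.
The total first reaches 32 DD on day 4.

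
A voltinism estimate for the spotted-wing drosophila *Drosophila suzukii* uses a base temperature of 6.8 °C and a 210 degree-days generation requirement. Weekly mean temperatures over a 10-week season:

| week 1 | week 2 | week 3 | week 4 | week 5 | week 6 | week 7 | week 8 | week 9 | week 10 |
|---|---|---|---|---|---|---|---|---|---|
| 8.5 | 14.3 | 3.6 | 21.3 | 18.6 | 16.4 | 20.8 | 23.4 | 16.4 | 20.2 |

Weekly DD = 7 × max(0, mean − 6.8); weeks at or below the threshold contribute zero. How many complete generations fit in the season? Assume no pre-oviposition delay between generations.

3 generations

Weekly DD (7 × max(0, T̄ − 6.8)): 11.9, 52.5, 0.0, 101.5, 82.6, 67.2, 98.0, 116.2, 67.2, 93.8.
Season total = 690.9 DD.
Complete generations = ⌊690.9 / 210⌋ = 3.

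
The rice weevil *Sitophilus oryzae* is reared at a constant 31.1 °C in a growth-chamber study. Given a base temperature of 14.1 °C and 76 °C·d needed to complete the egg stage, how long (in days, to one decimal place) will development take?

4.5 days

Daily accumulation = 31.1 − 14.1 = 17.0 DD/day.
Duration = 76 / 17.0 = 4.471 ≈ 4.5 days.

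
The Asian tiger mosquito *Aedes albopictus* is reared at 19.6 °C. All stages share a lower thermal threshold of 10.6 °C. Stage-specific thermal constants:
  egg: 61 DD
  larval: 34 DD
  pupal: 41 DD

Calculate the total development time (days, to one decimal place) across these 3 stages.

Daily accumulation at 19.6 °C = 19.6 − 10.6 = 9.0 DD/day.
Total K = 61 + 34 + 41 = 136 DD.
Total duration = 136 / 9.0 = 15.111 ≈ 15.1 days.

15.1 days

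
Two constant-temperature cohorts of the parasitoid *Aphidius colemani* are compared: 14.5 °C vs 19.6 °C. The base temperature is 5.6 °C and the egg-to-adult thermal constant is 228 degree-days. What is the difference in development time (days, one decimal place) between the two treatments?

At 14.5 °C: 228 / (14.5 − 5.6) = 228 / 8.9 = 25.618 d.
At 19.6 °C: 228 / (19.6 − 5.6) = 228 / 14.0 = 16.286 d.
Difference = |25.618 − 16.286| = 9.332 ≈ 9.3 days.

9.3 days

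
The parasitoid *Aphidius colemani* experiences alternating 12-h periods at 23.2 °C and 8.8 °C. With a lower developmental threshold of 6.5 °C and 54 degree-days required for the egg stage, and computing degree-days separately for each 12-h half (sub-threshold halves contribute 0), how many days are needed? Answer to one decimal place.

5.7 days

Day half: max(0, 23.2 − 6.5) × 0.5 = 16.7 × 0.5 = 8.35 DD.
Night half: max(0, 8.8 − 6.5) × 0.5 = 2.3 × 0.5 = 1.15 DD.
Per 24 h: 9.50 DD/day.
Duration = 54 / 9.50 = 5.684 ≈ 5.7 days.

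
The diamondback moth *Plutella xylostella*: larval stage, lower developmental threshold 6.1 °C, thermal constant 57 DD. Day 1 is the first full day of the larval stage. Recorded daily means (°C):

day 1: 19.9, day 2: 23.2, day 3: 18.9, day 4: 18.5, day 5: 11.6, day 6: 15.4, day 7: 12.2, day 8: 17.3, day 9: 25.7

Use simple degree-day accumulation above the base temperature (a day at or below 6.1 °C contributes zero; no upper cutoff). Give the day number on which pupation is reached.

day 5

Daily DD above 6.1 °C: 13.8, 17.1, 12.8, 12.4, 5.5, 9.3, 6.1, 11.2, 19.6.
Cumulative: 13.8, 30.9, 43.7, 56.1, 61.6, 70.9, 77.0, 88.2, 107.8.
The total first reaches 57 DD on day 5.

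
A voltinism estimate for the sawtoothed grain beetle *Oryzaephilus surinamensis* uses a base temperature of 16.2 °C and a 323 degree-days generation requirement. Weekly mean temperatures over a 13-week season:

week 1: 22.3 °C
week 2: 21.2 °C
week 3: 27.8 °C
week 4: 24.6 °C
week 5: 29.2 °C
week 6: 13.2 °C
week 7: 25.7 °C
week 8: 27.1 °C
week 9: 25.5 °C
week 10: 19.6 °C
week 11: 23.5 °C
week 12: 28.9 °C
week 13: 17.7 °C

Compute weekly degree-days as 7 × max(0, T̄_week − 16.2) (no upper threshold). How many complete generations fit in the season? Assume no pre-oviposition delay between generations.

2 generations

Weekly DD (7 × max(0, T̄ − 16.2)): 42.7, 35.0, 81.2, 58.8, 91.0, 0.0, 66.5, 76.3, 65.1, 23.8, 51.1, 88.9, 10.5.
Season total = 690.9 DD.
Complete generations = ⌊690.9 / 323⌋ = 2.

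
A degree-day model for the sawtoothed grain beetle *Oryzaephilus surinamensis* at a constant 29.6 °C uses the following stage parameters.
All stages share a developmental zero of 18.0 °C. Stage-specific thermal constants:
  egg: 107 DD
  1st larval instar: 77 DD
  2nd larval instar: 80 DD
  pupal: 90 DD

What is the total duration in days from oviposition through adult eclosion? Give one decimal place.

30.5 days

Daily accumulation at 29.6 °C = 29.6 − 18.0 = 11.6 DD/day.
Total K = 107 + 77 + 80 + 90 = 354 DD.
Total duration = 354 / 11.6 = 30.517 ≈ 30.5 days.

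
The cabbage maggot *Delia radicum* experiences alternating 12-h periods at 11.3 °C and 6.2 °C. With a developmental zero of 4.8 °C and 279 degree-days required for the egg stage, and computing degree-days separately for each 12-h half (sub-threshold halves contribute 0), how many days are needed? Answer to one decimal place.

70.6 days

Day half: max(0, 11.3 − 4.8) × 0.5 = 6.5 × 0.5 = 3.25 DD.
Night half: max(0, 6.2 − 4.8) × 0.5 = 1.4 × 0.5 = 0.70 DD.
Per 24 h: 3.95 DD/day.
Duration = 279 / 3.95 = 70.633 ≈ 70.6 days.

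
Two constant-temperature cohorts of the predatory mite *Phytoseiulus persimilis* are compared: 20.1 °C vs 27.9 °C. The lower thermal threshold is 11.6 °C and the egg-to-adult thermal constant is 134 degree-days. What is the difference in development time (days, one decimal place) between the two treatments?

At 20.1 °C: 134 / (20.1 − 11.6) = 134 / 8.5 = 15.765 d.
At 27.9 °C: 134 / (27.9 − 11.6) = 134 / 16.3 = 8.221 d.
Difference = |15.765 − 8.221| = 7.544 ≈ 7.5 days.

7.5 days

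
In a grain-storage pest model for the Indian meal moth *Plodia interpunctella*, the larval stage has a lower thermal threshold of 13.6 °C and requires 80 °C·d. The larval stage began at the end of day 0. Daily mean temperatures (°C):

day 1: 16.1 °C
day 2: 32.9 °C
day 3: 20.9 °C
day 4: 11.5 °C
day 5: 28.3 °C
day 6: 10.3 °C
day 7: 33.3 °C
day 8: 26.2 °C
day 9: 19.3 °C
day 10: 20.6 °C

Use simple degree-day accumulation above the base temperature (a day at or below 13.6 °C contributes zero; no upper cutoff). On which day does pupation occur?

day 9

Daily DD above 13.6 °C: 2.5, 19.3, 7.3, 0.0, 14.7, 0.0, 19.7, 12.6, 5.7, 7.0.
Cumulative: 2.5, 21.8, 29.1, 29.1, 43.8, 43.8, 63.5, 76.1, 81.8, 88.8.
The total first reaches 80 DD on day 9.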